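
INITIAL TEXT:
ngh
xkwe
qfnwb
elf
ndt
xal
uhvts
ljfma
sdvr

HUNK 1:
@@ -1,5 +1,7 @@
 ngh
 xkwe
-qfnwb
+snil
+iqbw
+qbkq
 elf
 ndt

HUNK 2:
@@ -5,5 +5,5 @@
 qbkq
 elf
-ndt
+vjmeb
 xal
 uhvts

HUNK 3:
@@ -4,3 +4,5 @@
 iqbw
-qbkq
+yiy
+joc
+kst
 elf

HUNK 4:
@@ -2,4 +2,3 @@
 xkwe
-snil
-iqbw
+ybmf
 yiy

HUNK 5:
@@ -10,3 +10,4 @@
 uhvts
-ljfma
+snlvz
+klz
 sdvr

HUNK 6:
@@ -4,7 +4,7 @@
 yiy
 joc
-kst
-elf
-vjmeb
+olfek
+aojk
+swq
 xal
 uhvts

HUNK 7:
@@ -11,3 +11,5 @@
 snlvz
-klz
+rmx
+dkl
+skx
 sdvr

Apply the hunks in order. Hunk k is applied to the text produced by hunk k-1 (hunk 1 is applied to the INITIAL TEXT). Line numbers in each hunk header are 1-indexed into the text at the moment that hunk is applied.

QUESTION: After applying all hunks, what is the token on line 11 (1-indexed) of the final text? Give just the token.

Hunk 1: at line 1 remove [qfnwb] add [snil,iqbw,qbkq] -> 11 lines: ngh xkwe snil iqbw qbkq elf ndt xal uhvts ljfma sdvr
Hunk 2: at line 5 remove [ndt] add [vjmeb] -> 11 lines: ngh xkwe snil iqbw qbkq elf vjmeb xal uhvts ljfma sdvr
Hunk 3: at line 4 remove [qbkq] add [yiy,joc,kst] -> 13 lines: ngh xkwe snil iqbw yiy joc kst elf vjmeb xal uhvts ljfma sdvr
Hunk 4: at line 2 remove [snil,iqbw] add [ybmf] -> 12 lines: ngh xkwe ybmf yiy joc kst elf vjmeb xal uhvts ljfma sdvr
Hunk 5: at line 10 remove [ljfma] add [snlvz,klz] -> 13 lines: ngh xkwe ybmf yiy joc kst elf vjmeb xal uhvts snlvz klz sdvr
Hunk 6: at line 4 remove [kst,elf,vjmeb] add [olfek,aojk,swq] -> 13 lines: ngh xkwe ybmf yiy joc olfek aojk swq xal uhvts snlvz klz sdvr
Hunk 7: at line 11 remove [klz] add [rmx,dkl,skx] -> 15 lines: ngh xkwe ybmf yiy joc olfek aojk swq xal uhvts snlvz rmx dkl skx sdvr
Final line 11: snlvz

Answer: snlvz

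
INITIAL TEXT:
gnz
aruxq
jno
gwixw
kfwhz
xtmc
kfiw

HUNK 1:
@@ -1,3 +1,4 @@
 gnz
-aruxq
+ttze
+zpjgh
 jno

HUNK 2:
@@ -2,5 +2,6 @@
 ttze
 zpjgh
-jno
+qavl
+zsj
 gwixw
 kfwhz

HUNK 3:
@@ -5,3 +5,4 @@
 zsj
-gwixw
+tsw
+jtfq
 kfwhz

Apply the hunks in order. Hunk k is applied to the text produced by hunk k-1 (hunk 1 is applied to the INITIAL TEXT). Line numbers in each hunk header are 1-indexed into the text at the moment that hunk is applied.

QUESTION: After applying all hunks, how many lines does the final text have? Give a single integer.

Hunk 1: at line 1 remove [aruxq] add [ttze,zpjgh] -> 8 lines: gnz ttze zpjgh jno gwixw kfwhz xtmc kfiw
Hunk 2: at line 2 remove [jno] add [qavl,zsj] -> 9 lines: gnz ttze zpjgh qavl zsj gwixw kfwhz xtmc kfiw
Hunk 3: at line 5 remove [gwixw] add [tsw,jtfq] -> 10 lines: gnz ttze zpjgh qavl zsj tsw jtfq kfwhz xtmc kfiw
Final line count: 10

Answer: 10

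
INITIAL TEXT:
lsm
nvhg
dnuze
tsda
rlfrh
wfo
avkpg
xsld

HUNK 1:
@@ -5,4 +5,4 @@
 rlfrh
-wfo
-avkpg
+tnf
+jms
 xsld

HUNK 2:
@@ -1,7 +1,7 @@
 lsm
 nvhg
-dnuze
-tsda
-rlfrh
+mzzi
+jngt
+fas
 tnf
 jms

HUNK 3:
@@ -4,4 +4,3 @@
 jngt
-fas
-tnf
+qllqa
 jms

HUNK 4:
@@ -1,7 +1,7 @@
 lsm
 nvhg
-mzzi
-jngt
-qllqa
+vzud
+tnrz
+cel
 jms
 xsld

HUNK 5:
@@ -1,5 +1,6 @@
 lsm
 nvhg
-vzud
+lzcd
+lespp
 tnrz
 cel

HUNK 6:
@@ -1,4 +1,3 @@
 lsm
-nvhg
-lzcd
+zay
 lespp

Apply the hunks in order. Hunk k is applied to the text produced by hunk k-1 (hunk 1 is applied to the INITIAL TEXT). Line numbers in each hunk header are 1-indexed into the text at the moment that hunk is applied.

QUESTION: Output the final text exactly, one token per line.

Answer: lsm
zay
lespp
tnrz
cel
jms
xsld

Derivation:
Hunk 1: at line 5 remove [wfo,avkpg] add [tnf,jms] -> 8 lines: lsm nvhg dnuze tsda rlfrh tnf jms xsld
Hunk 2: at line 1 remove [dnuze,tsda,rlfrh] add [mzzi,jngt,fas] -> 8 lines: lsm nvhg mzzi jngt fas tnf jms xsld
Hunk 3: at line 4 remove [fas,tnf] add [qllqa] -> 7 lines: lsm nvhg mzzi jngt qllqa jms xsld
Hunk 4: at line 1 remove [mzzi,jngt,qllqa] add [vzud,tnrz,cel] -> 7 lines: lsm nvhg vzud tnrz cel jms xsld
Hunk 5: at line 1 remove [vzud] add [lzcd,lespp] -> 8 lines: lsm nvhg lzcd lespp tnrz cel jms xsld
Hunk 6: at line 1 remove [nvhg,lzcd] add [zay] -> 7 lines: lsm zay lespp tnrz cel jms xsld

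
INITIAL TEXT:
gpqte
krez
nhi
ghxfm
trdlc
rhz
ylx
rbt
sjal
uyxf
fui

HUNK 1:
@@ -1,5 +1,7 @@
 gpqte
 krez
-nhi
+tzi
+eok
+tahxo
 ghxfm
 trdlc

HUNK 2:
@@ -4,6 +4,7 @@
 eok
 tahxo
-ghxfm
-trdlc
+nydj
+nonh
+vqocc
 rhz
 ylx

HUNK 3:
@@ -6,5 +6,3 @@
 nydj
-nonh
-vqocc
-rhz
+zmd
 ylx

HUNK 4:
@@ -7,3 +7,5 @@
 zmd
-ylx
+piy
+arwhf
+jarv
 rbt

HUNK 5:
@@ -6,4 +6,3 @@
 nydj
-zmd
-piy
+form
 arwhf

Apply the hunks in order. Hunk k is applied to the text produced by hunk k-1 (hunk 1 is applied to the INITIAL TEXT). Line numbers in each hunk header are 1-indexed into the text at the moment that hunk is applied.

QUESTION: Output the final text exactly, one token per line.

Hunk 1: at line 1 remove [nhi] add [tzi,eok,tahxo] -> 13 lines: gpqte krez tzi eok tahxo ghxfm trdlc rhz ylx rbt sjal uyxf fui
Hunk 2: at line 4 remove [ghxfm,trdlc] add [nydj,nonh,vqocc] -> 14 lines: gpqte krez tzi eok tahxo nydj nonh vqocc rhz ylx rbt sjal uyxf fui
Hunk 3: at line 6 remove [nonh,vqocc,rhz] add [zmd] -> 12 lines: gpqte krez tzi eok tahxo nydj zmd ylx rbt sjal uyxf fui
Hunk 4: at line 7 remove [ylx] add [piy,arwhf,jarv] -> 14 lines: gpqte krez tzi eok tahxo nydj zmd piy arwhf jarv rbt sjal uyxf fui
Hunk 5: at line 6 remove [zmd,piy] add [form] -> 13 lines: gpqte krez tzi eok tahxo nydj form arwhf jarv rbt sjal uyxf fui

Answer: gpqte
krez
tzi
eok
tahxo
nydj
form
arwhf
jarv
rbt
sjal
uyxf
fui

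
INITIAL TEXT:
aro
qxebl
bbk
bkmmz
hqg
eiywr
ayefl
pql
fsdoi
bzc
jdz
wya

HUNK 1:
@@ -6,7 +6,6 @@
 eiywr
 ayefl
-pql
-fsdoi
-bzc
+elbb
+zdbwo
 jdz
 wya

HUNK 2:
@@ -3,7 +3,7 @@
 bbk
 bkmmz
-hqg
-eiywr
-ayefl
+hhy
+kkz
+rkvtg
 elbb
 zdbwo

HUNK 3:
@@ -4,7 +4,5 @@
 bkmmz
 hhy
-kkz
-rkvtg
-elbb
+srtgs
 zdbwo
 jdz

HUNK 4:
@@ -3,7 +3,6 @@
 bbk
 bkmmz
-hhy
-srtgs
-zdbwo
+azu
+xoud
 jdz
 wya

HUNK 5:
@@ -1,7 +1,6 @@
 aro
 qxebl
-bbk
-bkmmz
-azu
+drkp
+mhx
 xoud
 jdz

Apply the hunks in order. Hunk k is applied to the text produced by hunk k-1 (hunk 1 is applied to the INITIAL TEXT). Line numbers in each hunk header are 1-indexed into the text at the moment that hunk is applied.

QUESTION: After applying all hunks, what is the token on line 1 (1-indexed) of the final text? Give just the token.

Answer: aro

Derivation:
Hunk 1: at line 6 remove [pql,fsdoi,bzc] add [elbb,zdbwo] -> 11 lines: aro qxebl bbk bkmmz hqg eiywr ayefl elbb zdbwo jdz wya
Hunk 2: at line 3 remove [hqg,eiywr,ayefl] add [hhy,kkz,rkvtg] -> 11 lines: aro qxebl bbk bkmmz hhy kkz rkvtg elbb zdbwo jdz wya
Hunk 3: at line 4 remove [kkz,rkvtg,elbb] add [srtgs] -> 9 lines: aro qxebl bbk bkmmz hhy srtgs zdbwo jdz wya
Hunk 4: at line 3 remove [hhy,srtgs,zdbwo] add [azu,xoud] -> 8 lines: aro qxebl bbk bkmmz azu xoud jdz wya
Hunk 5: at line 1 remove [bbk,bkmmz,azu] add [drkp,mhx] -> 7 lines: aro qxebl drkp mhx xoud jdz wya
Final line 1: aro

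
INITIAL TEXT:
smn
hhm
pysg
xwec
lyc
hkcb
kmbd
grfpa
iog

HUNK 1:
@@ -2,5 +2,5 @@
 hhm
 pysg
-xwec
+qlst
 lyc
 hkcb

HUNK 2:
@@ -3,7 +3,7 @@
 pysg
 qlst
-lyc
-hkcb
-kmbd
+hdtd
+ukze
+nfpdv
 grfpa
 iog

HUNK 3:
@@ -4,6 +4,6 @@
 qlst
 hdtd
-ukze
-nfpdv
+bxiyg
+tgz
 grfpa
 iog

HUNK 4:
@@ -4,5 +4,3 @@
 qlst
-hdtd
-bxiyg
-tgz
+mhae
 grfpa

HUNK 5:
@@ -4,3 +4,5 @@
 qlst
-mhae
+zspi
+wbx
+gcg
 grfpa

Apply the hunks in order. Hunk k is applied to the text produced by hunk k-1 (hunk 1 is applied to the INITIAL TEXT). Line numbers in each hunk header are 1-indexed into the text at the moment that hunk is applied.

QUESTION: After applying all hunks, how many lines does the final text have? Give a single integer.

Answer: 9

Derivation:
Hunk 1: at line 2 remove [xwec] add [qlst] -> 9 lines: smn hhm pysg qlst lyc hkcb kmbd grfpa iog
Hunk 2: at line 3 remove [lyc,hkcb,kmbd] add [hdtd,ukze,nfpdv] -> 9 lines: smn hhm pysg qlst hdtd ukze nfpdv grfpa iog
Hunk 3: at line 4 remove [ukze,nfpdv] add [bxiyg,tgz] -> 9 lines: smn hhm pysg qlst hdtd bxiyg tgz grfpa iog
Hunk 4: at line 4 remove [hdtd,bxiyg,tgz] add [mhae] -> 7 lines: smn hhm pysg qlst mhae grfpa iog
Hunk 5: at line 4 remove [mhae] add [zspi,wbx,gcg] -> 9 lines: smn hhm pysg qlst zspi wbx gcg grfpa iog
Final line count: 9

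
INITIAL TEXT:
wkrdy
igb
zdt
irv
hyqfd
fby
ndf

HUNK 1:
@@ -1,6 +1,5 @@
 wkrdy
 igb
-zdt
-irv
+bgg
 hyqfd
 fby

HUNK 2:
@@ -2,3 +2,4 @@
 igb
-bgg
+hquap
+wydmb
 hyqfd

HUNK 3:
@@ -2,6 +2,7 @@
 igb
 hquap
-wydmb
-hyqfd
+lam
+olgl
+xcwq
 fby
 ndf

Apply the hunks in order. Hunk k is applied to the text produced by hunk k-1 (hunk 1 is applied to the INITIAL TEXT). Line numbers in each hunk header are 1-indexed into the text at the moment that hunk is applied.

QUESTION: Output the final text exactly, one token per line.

Answer: wkrdy
igb
hquap
lam
olgl
xcwq
fby
ndf

Derivation:
Hunk 1: at line 1 remove [zdt,irv] add [bgg] -> 6 lines: wkrdy igb bgg hyqfd fby ndf
Hunk 2: at line 2 remove [bgg] add [hquap,wydmb] -> 7 lines: wkrdy igb hquap wydmb hyqfd fby ndf
Hunk 3: at line 2 remove [wydmb,hyqfd] add [lam,olgl,xcwq] -> 8 lines: wkrdy igb hquap lam olgl xcwq fby ndf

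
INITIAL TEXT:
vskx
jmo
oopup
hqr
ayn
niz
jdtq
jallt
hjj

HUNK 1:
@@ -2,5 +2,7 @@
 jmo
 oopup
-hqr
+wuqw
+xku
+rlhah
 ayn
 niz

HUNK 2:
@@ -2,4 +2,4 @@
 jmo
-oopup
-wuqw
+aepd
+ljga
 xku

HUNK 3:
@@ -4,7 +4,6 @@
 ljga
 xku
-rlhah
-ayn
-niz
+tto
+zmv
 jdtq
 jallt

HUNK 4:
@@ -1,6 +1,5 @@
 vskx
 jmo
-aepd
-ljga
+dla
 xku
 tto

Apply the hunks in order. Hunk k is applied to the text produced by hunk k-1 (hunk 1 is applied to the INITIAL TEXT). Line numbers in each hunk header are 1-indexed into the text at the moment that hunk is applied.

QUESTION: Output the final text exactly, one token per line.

Answer: vskx
jmo
dla
xku
tto
zmv
jdtq
jallt
hjj

Derivation:
Hunk 1: at line 2 remove [hqr] add [wuqw,xku,rlhah] -> 11 lines: vskx jmo oopup wuqw xku rlhah ayn niz jdtq jallt hjj
Hunk 2: at line 2 remove [oopup,wuqw] add [aepd,ljga] -> 11 lines: vskx jmo aepd ljga xku rlhah ayn niz jdtq jallt hjj
Hunk 3: at line 4 remove [rlhah,ayn,niz] add [tto,zmv] -> 10 lines: vskx jmo aepd ljga xku tto zmv jdtq jallt hjj
Hunk 4: at line 1 remove [aepd,ljga] add [dla] -> 9 lines: vskx jmo dla xku tto zmv jdtq jallt hjj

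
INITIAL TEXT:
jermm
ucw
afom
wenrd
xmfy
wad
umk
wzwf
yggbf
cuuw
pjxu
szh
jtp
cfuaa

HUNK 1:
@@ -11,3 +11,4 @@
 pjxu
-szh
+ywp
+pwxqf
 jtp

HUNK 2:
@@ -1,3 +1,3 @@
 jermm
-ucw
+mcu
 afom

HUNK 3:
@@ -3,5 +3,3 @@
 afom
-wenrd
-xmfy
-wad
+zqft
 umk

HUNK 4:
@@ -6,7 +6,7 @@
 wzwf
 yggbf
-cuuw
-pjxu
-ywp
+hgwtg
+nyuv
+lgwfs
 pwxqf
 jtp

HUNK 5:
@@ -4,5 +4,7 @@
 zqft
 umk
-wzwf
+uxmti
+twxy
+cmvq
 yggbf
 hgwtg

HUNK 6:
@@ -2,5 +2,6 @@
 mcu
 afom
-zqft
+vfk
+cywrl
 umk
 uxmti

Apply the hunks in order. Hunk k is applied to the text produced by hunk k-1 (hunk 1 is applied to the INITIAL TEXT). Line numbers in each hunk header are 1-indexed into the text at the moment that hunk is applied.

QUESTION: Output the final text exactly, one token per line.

Answer: jermm
mcu
afom
vfk
cywrl
umk
uxmti
twxy
cmvq
yggbf
hgwtg
nyuv
lgwfs
pwxqf
jtp
cfuaa

Derivation:
Hunk 1: at line 11 remove [szh] add [ywp,pwxqf] -> 15 lines: jermm ucw afom wenrd xmfy wad umk wzwf yggbf cuuw pjxu ywp pwxqf jtp cfuaa
Hunk 2: at line 1 remove [ucw] add [mcu] -> 15 lines: jermm mcu afom wenrd xmfy wad umk wzwf yggbf cuuw pjxu ywp pwxqf jtp cfuaa
Hunk 3: at line 3 remove [wenrd,xmfy,wad] add [zqft] -> 13 lines: jermm mcu afom zqft umk wzwf yggbf cuuw pjxu ywp pwxqf jtp cfuaa
Hunk 4: at line 6 remove [cuuw,pjxu,ywp] add [hgwtg,nyuv,lgwfs] -> 13 lines: jermm mcu afom zqft umk wzwf yggbf hgwtg nyuv lgwfs pwxqf jtp cfuaa
Hunk 5: at line 4 remove [wzwf] add [uxmti,twxy,cmvq] -> 15 lines: jermm mcu afom zqft umk uxmti twxy cmvq yggbf hgwtg nyuv lgwfs pwxqf jtp cfuaa
Hunk 6: at line 2 remove [zqft] add [vfk,cywrl] -> 16 lines: jermm mcu afom vfk cywrl umk uxmti twxy cmvq yggbf hgwtg nyuv lgwfs pwxqf jtp cfuaa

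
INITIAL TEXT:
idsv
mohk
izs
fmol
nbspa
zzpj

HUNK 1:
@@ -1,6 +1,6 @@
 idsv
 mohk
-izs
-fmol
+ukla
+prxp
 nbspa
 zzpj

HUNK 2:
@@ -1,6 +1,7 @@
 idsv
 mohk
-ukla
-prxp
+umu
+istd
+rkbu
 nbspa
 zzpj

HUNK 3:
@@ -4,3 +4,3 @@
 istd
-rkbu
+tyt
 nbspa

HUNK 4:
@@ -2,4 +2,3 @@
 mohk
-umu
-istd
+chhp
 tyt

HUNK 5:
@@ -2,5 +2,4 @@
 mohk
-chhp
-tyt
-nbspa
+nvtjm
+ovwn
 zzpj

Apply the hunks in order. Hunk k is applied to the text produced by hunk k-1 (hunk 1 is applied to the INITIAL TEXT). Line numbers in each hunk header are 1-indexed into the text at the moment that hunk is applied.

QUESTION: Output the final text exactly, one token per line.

Hunk 1: at line 1 remove [izs,fmol] add [ukla,prxp] -> 6 lines: idsv mohk ukla prxp nbspa zzpj
Hunk 2: at line 1 remove [ukla,prxp] add [umu,istd,rkbu] -> 7 lines: idsv mohk umu istd rkbu nbspa zzpj
Hunk 3: at line 4 remove [rkbu] add [tyt] -> 7 lines: idsv mohk umu istd tyt nbspa zzpj
Hunk 4: at line 2 remove [umu,istd] add [chhp] -> 6 lines: idsv mohk chhp tyt nbspa zzpj
Hunk 5: at line 2 remove [chhp,tyt,nbspa] add [nvtjm,ovwn] -> 5 lines: idsv mohk nvtjm ovwn zzpj

Answer: idsv
mohk
nvtjm
ovwn
zzpj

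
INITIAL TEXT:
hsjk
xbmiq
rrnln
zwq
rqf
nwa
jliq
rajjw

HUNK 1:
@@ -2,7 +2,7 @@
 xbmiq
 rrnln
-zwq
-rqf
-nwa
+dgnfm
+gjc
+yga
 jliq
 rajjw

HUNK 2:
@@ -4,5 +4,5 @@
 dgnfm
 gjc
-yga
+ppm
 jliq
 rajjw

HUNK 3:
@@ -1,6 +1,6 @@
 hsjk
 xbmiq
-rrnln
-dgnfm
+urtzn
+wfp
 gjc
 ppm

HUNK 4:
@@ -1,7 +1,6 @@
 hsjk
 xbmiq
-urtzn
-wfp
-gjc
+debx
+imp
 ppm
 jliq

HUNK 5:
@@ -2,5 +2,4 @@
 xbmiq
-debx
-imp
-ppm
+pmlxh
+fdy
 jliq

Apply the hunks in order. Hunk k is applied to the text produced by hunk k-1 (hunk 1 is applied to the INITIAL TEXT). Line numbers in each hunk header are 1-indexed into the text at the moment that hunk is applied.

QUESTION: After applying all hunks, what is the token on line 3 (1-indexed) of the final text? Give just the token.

Hunk 1: at line 2 remove [zwq,rqf,nwa] add [dgnfm,gjc,yga] -> 8 lines: hsjk xbmiq rrnln dgnfm gjc yga jliq rajjw
Hunk 2: at line 4 remove [yga] add [ppm] -> 8 lines: hsjk xbmiq rrnln dgnfm gjc ppm jliq rajjw
Hunk 3: at line 1 remove [rrnln,dgnfm] add [urtzn,wfp] -> 8 lines: hsjk xbmiq urtzn wfp gjc ppm jliq rajjw
Hunk 4: at line 1 remove [urtzn,wfp,gjc] add [debx,imp] -> 7 lines: hsjk xbmiq debx imp ppm jliq rajjw
Hunk 5: at line 2 remove [debx,imp,ppm] add [pmlxh,fdy] -> 6 lines: hsjk xbmiq pmlxh fdy jliq rajjw
Final line 3: pmlxh

Answer: pmlxh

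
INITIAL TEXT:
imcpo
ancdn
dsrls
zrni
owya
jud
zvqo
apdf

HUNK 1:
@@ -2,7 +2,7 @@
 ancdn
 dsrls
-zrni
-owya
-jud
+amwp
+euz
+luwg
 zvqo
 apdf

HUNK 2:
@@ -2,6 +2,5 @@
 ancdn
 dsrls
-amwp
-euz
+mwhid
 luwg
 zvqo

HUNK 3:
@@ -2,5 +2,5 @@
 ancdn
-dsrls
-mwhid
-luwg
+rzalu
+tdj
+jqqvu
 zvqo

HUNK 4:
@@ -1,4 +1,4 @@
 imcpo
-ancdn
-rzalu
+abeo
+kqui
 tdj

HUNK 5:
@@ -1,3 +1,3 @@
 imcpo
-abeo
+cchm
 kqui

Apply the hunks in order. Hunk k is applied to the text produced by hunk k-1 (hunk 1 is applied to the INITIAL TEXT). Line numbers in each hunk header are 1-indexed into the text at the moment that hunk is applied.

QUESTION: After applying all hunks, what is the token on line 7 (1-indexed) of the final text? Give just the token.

Answer: apdf

Derivation:
Hunk 1: at line 2 remove [zrni,owya,jud] add [amwp,euz,luwg] -> 8 lines: imcpo ancdn dsrls amwp euz luwg zvqo apdf
Hunk 2: at line 2 remove [amwp,euz] add [mwhid] -> 7 lines: imcpo ancdn dsrls mwhid luwg zvqo apdf
Hunk 3: at line 2 remove [dsrls,mwhid,luwg] add [rzalu,tdj,jqqvu] -> 7 lines: imcpo ancdn rzalu tdj jqqvu zvqo apdf
Hunk 4: at line 1 remove [ancdn,rzalu] add [abeo,kqui] -> 7 lines: imcpo abeo kqui tdj jqqvu zvqo apdf
Hunk 5: at line 1 remove [abeo] add [cchm] -> 7 lines: imcpo cchm kqui tdj jqqvu zvqo apdf
Final line 7: apdf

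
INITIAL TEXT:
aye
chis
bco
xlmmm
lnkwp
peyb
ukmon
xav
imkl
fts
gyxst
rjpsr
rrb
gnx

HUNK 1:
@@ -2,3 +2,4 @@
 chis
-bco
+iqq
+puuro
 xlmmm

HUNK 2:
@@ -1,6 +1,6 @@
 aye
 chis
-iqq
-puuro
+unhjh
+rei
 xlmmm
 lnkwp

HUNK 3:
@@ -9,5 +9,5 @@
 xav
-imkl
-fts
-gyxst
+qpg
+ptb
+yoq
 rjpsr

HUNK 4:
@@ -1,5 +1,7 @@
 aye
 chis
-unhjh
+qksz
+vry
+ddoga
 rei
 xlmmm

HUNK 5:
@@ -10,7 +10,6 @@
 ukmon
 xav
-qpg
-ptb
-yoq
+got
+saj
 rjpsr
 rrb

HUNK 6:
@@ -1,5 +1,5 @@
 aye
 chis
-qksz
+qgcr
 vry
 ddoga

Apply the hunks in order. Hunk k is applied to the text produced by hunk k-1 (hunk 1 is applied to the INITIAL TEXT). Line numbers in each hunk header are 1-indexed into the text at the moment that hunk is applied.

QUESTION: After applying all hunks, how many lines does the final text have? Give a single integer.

Answer: 16

Derivation:
Hunk 1: at line 2 remove [bco] add [iqq,puuro] -> 15 lines: aye chis iqq puuro xlmmm lnkwp peyb ukmon xav imkl fts gyxst rjpsr rrb gnx
Hunk 2: at line 1 remove [iqq,puuro] add [unhjh,rei] -> 15 lines: aye chis unhjh rei xlmmm lnkwp peyb ukmon xav imkl fts gyxst rjpsr rrb gnx
Hunk 3: at line 9 remove [imkl,fts,gyxst] add [qpg,ptb,yoq] -> 15 lines: aye chis unhjh rei xlmmm lnkwp peyb ukmon xav qpg ptb yoq rjpsr rrb gnx
Hunk 4: at line 1 remove [unhjh] add [qksz,vry,ddoga] -> 17 lines: aye chis qksz vry ddoga rei xlmmm lnkwp peyb ukmon xav qpg ptb yoq rjpsr rrb gnx
Hunk 5: at line 10 remove [qpg,ptb,yoq] add [got,saj] -> 16 lines: aye chis qksz vry ddoga rei xlmmm lnkwp peyb ukmon xav got saj rjpsr rrb gnx
Hunk 6: at line 1 remove [qksz] add [qgcr] -> 16 lines: aye chis qgcr vry ddoga rei xlmmm lnkwp peyb ukmon xav got saj rjpsr rrb gnx
Final line count: 16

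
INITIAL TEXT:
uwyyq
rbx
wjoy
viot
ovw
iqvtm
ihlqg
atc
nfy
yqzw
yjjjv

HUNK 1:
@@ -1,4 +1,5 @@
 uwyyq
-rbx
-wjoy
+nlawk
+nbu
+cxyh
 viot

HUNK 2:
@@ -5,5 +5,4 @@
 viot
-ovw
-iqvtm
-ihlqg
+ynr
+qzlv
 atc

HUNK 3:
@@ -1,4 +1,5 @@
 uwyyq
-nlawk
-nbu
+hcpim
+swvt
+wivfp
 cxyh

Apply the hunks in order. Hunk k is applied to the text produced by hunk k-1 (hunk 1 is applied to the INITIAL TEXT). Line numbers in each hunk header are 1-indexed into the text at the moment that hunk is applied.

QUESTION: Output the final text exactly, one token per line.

Answer: uwyyq
hcpim
swvt
wivfp
cxyh
viot
ynr
qzlv
atc
nfy
yqzw
yjjjv

Derivation:
Hunk 1: at line 1 remove [rbx,wjoy] add [nlawk,nbu,cxyh] -> 12 lines: uwyyq nlawk nbu cxyh viot ovw iqvtm ihlqg atc nfy yqzw yjjjv
Hunk 2: at line 5 remove [ovw,iqvtm,ihlqg] add [ynr,qzlv] -> 11 lines: uwyyq nlawk nbu cxyh viot ynr qzlv atc nfy yqzw yjjjv
Hunk 3: at line 1 remove [nlawk,nbu] add [hcpim,swvt,wivfp] -> 12 lines: uwyyq hcpim swvt wivfp cxyh viot ynr qzlv atc nfy yqzw yjjjv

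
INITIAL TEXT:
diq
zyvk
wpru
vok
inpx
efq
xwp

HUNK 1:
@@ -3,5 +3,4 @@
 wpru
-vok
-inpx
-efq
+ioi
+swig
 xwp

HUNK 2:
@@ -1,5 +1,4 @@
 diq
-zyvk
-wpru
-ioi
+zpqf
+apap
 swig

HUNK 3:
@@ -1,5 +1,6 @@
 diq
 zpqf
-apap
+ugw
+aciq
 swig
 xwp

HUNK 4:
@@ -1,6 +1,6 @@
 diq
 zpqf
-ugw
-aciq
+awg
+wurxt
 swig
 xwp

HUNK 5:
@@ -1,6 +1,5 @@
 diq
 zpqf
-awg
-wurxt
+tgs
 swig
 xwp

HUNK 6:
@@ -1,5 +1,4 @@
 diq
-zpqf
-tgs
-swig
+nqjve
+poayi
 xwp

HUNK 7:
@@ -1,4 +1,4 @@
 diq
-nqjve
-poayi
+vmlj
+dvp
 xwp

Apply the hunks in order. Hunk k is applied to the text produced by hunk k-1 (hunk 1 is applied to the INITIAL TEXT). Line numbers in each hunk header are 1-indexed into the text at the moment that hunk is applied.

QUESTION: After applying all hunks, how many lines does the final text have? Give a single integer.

Answer: 4

Derivation:
Hunk 1: at line 3 remove [vok,inpx,efq] add [ioi,swig] -> 6 lines: diq zyvk wpru ioi swig xwp
Hunk 2: at line 1 remove [zyvk,wpru,ioi] add [zpqf,apap] -> 5 lines: diq zpqf apap swig xwp
Hunk 3: at line 1 remove [apap] add [ugw,aciq] -> 6 lines: diq zpqf ugw aciq swig xwp
Hunk 4: at line 1 remove [ugw,aciq] add [awg,wurxt] -> 6 lines: diq zpqf awg wurxt swig xwp
Hunk 5: at line 1 remove [awg,wurxt] add [tgs] -> 5 lines: diq zpqf tgs swig xwp
Hunk 6: at line 1 remove [zpqf,tgs,swig] add [nqjve,poayi] -> 4 lines: diq nqjve poayi xwp
Hunk 7: at line 1 remove [nqjve,poayi] add [vmlj,dvp] -> 4 lines: diq vmlj dvp xwp
Final line count: 4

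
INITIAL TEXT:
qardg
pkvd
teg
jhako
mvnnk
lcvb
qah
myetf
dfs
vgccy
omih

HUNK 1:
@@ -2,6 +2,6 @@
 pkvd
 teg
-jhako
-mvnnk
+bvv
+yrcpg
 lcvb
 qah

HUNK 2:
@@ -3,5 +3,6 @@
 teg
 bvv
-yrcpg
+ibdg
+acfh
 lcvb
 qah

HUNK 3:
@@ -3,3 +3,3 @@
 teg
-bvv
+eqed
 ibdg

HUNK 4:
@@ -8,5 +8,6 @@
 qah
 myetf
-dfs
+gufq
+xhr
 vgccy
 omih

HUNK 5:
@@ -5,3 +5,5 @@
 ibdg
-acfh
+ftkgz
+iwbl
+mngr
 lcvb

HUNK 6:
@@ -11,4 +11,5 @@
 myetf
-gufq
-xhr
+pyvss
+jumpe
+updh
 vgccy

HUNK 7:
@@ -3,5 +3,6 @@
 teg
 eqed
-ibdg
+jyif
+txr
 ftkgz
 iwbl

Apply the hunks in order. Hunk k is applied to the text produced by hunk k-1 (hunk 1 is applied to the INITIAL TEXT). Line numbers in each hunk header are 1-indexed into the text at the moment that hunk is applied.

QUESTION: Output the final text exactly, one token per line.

Hunk 1: at line 2 remove [jhako,mvnnk] add [bvv,yrcpg] -> 11 lines: qardg pkvd teg bvv yrcpg lcvb qah myetf dfs vgccy omih
Hunk 2: at line 3 remove [yrcpg] add [ibdg,acfh] -> 12 lines: qardg pkvd teg bvv ibdg acfh lcvb qah myetf dfs vgccy omih
Hunk 3: at line 3 remove [bvv] add [eqed] -> 12 lines: qardg pkvd teg eqed ibdg acfh lcvb qah myetf dfs vgccy omih
Hunk 4: at line 8 remove [dfs] add [gufq,xhr] -> 13 lines: qardg pkvd teg eqed ibdg acfh lcvb qah myetf gufq xhr vgccy omih
Hunk 5: at line 5 remove [acfh] add [ftkgz,iwbl,mngr] -> 15 lines: qardg pkvd teg eqed ibdg ftkgz iwbl mngr lcvb qah myetf gufq xhr vgccy omih
Hunk 6: at line 11 remove [gufq,xhr] add [pyvss,jumpe,updh] -> 16 lines: qardg pkvd teg eqed ibdg ftkgz iwbl mngr lcvb qah myetf pyvss jumpe updh vgccy omih
Hunk 7: at line 3 remove [ibdg] add [jyif,txr] -> 17 lines: qardg pkvd teg eqed jyif txr ftkgz iwbl mngr lcvb qah myetf pyvss jumpe updh vgccy omih

Answer: qardg
pkvd
teg
eqed
jyif
txr
ftkgz
iwbl
mngr
lcvb
qah
myetf
pyvss
jumpe
updh
vgccy
omih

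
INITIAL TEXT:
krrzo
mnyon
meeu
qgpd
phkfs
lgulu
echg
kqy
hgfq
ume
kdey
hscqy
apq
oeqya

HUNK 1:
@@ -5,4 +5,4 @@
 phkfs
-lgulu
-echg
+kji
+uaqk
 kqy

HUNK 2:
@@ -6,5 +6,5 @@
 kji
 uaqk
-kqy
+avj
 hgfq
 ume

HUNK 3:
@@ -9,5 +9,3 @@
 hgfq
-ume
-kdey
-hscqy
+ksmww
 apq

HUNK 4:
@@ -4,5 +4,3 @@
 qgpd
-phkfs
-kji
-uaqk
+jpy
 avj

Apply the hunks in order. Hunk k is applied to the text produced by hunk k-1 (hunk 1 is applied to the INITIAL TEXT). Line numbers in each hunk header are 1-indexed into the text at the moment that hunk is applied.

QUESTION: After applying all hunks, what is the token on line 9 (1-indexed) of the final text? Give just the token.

Hunk 1: at line 5 remove [lgulu,echg] add [kji,uaqk] -> 14 lines: krrzo mnyon meeu qgpd phkfs kji uaqk kqy hgfq ume kdey hscqy apq oeqya
Hunk 2: at line 6 remove [kqy] add [avj] -> 14 lines: krrzo mnyon meeu qgpd phkfs kji uaqk avj hgfq ume kdey hscqy apq oeqya
Hunk 3: at line 9 remove [ume,kdey,hscqy] add [ksmww] -> 12 lines: krrzo mnyon meeu qgpd phkfs kji uaqk avj hgfq ksmww apq oeqya
Hunk 4: at line 4 remove [phkfs,kji,uaqk] add [jpy] -> 10 lines: krrzo mnyon meeu qgpd jpy avj hgfq ksmww apq oeqya
Final line 9: apq

Answer: apq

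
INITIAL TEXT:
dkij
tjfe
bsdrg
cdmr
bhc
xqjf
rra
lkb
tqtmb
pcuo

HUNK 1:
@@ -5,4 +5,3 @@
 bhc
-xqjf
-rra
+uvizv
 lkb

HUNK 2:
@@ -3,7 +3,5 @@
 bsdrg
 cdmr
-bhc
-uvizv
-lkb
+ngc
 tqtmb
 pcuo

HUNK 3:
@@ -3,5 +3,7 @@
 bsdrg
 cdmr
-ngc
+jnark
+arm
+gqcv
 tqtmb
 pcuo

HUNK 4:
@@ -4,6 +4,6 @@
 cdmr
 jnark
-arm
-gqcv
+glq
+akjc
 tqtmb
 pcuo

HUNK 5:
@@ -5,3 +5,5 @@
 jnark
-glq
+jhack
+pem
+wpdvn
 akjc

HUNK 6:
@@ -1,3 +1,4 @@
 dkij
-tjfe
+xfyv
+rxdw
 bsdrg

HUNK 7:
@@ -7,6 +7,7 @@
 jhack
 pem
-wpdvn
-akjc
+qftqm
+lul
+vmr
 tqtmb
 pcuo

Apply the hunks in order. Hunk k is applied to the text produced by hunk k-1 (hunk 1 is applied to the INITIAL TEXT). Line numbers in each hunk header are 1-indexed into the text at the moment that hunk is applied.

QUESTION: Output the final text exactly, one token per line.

Hunk 1: at line 5 remove [xqjf,rra] add [uvizv] -> 9 lines: dkij tjfe bsdrg cdmr bhc uvizv lkb tqtmb pcuo
Hunk 2: at line 3 remove [bhc,uvizv,lkb] add [ngc] -> 7 lines: dkij tjfe bsdrg cdmr ngc tqtmb pcuo
Hunk 3: at line 3 remove [ngc] add [jnark,arm,gqcv] -> 9 lines: dkij tjfe bsdrg cdmr jnark arm gqcv tqtmb pcuo
Hunk 4: at line 4 remove [arm,gqcv] add [glq,akjc] -> 9 lines: dkij tjfe bsdrg cdmr jnark glq akjc tqtmb pcuo
Hunk 5: at line 5 remove [glq] add [jhack,pem,wpdvn] -> 11 lines: dkij tjfe bsdrg cdmr jnark jhack pem wpdvn akjc tqtmb pcuo
Hunk 6: at line 1 remove [tjfe] add [xfyv,rxdw] -> 12 lines: dkij xfyv rxdw bsdrg cdmr jnark jhack pem wpdvn akjc tqtmb pcuo
Hunk 7: at line 7 remove [wpdvn,akjc] add [qftqm,lul,vmr] -> 13 lines: dkij xfyv rxdw bsdrg cdmr jnark jhack pem qftqm lul vmr tqtmb pcuo

Answer: dkij
xfyv
rxdw
bsdrg
cdmr
jnark
jhack
pem
qftqm
lul
vmr
tqtmb
pcuo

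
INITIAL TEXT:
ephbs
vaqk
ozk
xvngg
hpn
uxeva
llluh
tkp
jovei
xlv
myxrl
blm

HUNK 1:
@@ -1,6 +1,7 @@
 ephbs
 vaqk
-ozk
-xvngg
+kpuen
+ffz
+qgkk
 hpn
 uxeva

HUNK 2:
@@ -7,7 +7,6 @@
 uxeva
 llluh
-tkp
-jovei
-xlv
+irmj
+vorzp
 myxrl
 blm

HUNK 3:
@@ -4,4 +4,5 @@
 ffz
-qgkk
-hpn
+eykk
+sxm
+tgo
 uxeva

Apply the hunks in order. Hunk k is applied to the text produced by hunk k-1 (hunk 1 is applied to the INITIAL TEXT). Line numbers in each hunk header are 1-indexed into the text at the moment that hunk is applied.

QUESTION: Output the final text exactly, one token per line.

Hunk 1: at line 1 remove [ozk,xvngg] add [kpuen,ffz,qgkk] -> 13 lines: ephbs vaqk kpuen ffz qgkk hpn uxeva llluh tkp jovei xlv myxrl blm
Hunk 2: at line 7 remove [tkp,jovei,xlv] add [irmj,vorzp] -> 12 lines: ephbs vaqk kpuen ffz qgkk hpn uxeva llluh irmj vorzp myxrl blm
Hunk 3: at line 4 remove [qgkk,hpn] add [eykk,sxm,tgo] -> 13 lines: ephbs vaqk kpuen ffz eykk sxm tgo uxeva llluh irmj vorzp myxrl blm

Answer: ephbs
vaqk
kpuen
ffz
eykk
sxm
tgo
uxeva
llluh
irmj
vorzp
myxrl
blm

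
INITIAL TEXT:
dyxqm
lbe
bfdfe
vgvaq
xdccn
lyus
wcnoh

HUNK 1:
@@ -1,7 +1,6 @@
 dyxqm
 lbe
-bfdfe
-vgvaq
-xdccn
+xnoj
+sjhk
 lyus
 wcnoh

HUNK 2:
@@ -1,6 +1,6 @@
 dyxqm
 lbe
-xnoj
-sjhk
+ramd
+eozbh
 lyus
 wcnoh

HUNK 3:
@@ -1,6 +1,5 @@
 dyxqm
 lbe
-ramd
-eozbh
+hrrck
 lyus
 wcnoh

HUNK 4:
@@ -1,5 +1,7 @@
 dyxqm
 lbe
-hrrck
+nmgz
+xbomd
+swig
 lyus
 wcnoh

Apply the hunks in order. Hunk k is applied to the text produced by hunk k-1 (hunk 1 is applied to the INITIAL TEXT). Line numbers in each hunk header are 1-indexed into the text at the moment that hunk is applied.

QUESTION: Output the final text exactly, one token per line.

Hunk 1: at line 1 remove [bfdfe,vgvaq,xdccn] add [xnoj,sjhk] -> 6 lines: dyxqm lbe xnoj sjhk lyus wcnoh
Hunk 2: at line 1 remove [xnoj,sjhk] add [ramd,eozbh] -> 6 lines: dyxqm lbe ramd eozbh lyus wcnoh
Hunk 3: at line 1 remove [ramd,eozbh] add [hrrck] -> 5 lines: dyxqm lbe hrrck lyus wcnoh
Hunk 4: at line 1 remove [hrrck] add [nmgz,xbomd,swig] -> 7 lines: dyxqm lbe nmgz xbomd swig lyus wcnoh

Answer: dyxqm
lbe
nmgz
xbomd
swig
lyus
wcnoh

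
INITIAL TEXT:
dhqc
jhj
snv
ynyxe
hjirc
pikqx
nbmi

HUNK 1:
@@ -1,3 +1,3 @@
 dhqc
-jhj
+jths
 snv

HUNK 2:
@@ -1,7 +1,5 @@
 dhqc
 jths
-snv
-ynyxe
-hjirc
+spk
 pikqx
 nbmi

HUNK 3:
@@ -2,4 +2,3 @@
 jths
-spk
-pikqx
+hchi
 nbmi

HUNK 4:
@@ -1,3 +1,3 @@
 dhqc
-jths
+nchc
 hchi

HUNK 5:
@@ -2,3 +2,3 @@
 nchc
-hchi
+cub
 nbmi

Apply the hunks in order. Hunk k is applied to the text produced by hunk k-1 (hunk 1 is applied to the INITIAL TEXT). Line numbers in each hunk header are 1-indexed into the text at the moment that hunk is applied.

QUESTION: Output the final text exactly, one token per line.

Answer: dhqc
nchc
cub
nbmi

Derivation:
Hunk 1: at line 1 remove [jhj] add [jths] -> 7 lines: dhqc jths snv ynyxe hjirc pikqx nbmi
Hunk 2: at line 1 remove [snv,ynyxe,hjirc] add [spk] -> 5 lines: dhqc jths spk pikqx nbmi
Hunk 3: at line 2 remove [spk,pikqx] add [hchi] -> 4 lines: dhqc jths hchi nbmi
Hunk 4: at line 1 remove [jths] add [nchc] -> 4 lines: dhqc nchc hchi nbmi
Hunk 5: at line 2 remove [hchi] add [cub] -> 4 lines: dhqc nchc cub nbmi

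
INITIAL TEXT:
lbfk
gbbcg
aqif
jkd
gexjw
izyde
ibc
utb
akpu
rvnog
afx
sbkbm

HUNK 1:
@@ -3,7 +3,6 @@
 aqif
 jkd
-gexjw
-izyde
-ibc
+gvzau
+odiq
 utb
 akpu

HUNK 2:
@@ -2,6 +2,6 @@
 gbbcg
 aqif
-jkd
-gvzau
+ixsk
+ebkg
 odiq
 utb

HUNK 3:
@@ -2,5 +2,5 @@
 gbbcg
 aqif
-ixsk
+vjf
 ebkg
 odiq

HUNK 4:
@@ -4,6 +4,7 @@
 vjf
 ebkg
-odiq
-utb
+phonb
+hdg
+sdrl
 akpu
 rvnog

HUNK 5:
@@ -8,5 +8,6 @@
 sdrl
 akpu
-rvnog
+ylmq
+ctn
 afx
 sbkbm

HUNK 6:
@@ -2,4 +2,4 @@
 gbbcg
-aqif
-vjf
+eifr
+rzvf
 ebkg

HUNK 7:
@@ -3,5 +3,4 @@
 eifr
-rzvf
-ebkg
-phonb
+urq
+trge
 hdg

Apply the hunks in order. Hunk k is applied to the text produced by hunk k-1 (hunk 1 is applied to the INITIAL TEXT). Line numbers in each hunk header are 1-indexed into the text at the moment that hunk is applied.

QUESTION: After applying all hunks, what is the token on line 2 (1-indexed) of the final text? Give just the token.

Answer: gbbcg

Derivation:
Hunk 1: at line 3 remove [gexjw,izyde,ibc] add [gvzau,odiq] -> 11 lines: lbfk gbbcg aqif jkd gvzau odiq utb akpu rvnog afx sbkbm
Hunk 2: at line 2 remove [jkd,gvzau] add [ixsk,ebkg] -> 11 lines: lbfk gbbcg aqif ixsk ebkg odiq utb akpu rvnog afx sbkbm
Hunk 3: at line 2 remove [ixsk] add [vjf] -> 11 lines: lbfk gbbcg aqif vjf ebkg odiq utb akpu rvnog afx sbkbm
Hunk 4: at line 4 remove [odiq,utb] add [phonb,hdg,sdrl] -> 12 lines: lbfk gbbcg aqif vjf ebkg phonb hdg sdrl akpu rvnog afx sbkbm
Hunk 5: at line 8 remove [rvnog] add [ylmq,ctn] -> 13 lines: lbfk gbbcg aqif vjf ebkg phonb hdg sdrl akpu ylmq ctn afx sbkbm
Hunk 6: at line 2 remove [aqif,vjf] add [eifr,rzvf] -> 13 lines: lbfk gbbcg eifr rzvf ebkg phonb hdg sdrl akpu ylmq ctn afx sbkbm
Hunk 7: at line 3 remove [rzvf,ebkg,phonb] add [urq,trge] -> 12 lines: lbfk gbbcg eifr urq trge hdg sdrl akpu ylmq ctn afx sbkbm
Final line 2: gbbcg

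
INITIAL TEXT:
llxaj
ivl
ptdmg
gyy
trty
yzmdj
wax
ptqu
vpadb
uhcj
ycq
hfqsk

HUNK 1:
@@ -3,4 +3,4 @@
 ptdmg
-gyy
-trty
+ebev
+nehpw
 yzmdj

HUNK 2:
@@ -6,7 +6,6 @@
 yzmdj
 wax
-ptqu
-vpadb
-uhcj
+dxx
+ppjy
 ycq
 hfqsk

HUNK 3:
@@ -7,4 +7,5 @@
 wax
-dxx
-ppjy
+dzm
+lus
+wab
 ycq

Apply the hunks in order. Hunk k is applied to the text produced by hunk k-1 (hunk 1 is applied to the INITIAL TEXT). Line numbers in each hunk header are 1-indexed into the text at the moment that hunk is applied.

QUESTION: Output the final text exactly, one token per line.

Hunk 1: at line 3 remove [gyy,trty] add [ebev,nehpw] -> 12 lines: llxaj ivl ptdmg ebev nehpw yzmdj wax ptqu vpadb uhcj ycq hfqsk
Hunk 2: at line 6 remove [ptqu,vpadb,uhcj] add [dxx,ppjy] -> 11 lines: llxaj ivl ptdmg ebev nehpw yzmdj wax dxx ppjy ycq hfqsk
Hunk 3: at line 7 remove [dxx,ppjy] add [dzm,lus,wab] -> 12 lines: llxaj ivl ptdmg ebev nehpw yzmdj wax dzm lus wab ycq hfqsk

Answer: llxaj
ivl
ptdmg
ebev
nehpw
yzmdj
wax
dzm
lus
wab
ycq
hfqsk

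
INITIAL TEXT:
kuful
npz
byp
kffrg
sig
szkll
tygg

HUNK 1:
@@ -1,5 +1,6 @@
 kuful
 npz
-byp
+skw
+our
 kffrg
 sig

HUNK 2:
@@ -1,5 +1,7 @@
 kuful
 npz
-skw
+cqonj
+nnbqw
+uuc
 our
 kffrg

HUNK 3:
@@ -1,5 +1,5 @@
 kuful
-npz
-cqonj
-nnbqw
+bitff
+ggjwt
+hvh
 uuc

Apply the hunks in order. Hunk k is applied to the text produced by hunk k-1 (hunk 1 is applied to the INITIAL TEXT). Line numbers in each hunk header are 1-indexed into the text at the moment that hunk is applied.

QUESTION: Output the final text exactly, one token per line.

Hunk 1: at line 1 remove [byp] add [skw,our] -> 8 lines: kuful npz skw our kffrg sig szkll tygg
Hunk 2: at line 1 remove [skw] add [cqonj,nnbqw,uuc] -> 10 lines: kuful npz cqonj nnbqw uuc our kffrg sig szkll tygg
Hunk 3: at line 1 remove [npz,cqonj,nnbqw] add [bitff,ggjwt,hvh] -> 10 lines: kuful bitff ggjwt hvh uuc our kffrg sig szkll tygg

Answer: kuful
bitff
ggjwt
hvh
uuc
our
kffrg
sig
szkll
tygg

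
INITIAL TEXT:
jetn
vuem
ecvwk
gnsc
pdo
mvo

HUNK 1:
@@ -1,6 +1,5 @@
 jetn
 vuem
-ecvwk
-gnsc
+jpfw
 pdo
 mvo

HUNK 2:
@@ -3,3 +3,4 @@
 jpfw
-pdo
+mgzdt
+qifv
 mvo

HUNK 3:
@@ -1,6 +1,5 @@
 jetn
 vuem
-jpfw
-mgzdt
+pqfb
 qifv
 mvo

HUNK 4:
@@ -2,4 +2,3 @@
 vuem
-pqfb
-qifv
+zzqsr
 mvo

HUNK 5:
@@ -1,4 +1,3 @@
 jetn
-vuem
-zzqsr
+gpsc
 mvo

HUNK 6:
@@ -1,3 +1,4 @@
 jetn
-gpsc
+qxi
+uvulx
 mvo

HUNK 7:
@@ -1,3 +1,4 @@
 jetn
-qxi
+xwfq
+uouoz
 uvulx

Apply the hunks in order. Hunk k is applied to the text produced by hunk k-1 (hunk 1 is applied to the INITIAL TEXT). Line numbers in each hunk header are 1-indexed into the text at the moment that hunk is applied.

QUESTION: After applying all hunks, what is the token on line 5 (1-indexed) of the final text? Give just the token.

Hunk 1: at line 1 remove [ecvwk,gnsc] add [jpfw] -> 5 lines: jetn vuem jpfw pdo mvo
Hunk 2: at line 3 remove [pdo] add [mgzdt,qifv] -> 6 lines: jetn vuem jpfw mgzdt qifv mvo
Hunk 3: at line 1 remove [jpfw,mgzdt] add [pqfb] -> 5 lines: jetn vuem pqfb qifv mvo
Hunk 4: at line 2 remove [pqfb,qifv] add [zzqsr] -> 4 lines: jetn vuem zzqsr mvo
Hunk 5: at line 1 remove [vuem,zzqsr] add [gpsc] -> 3 lines: jetn gpsc mvo
Hunk 6: at line 1 remove [gpsc] add [qxi,uvulx] -> 4 lines: jetn qxi uvulx mvo
Hunk 7: at line 1 remove [qxi] add [xwfq,uouoz] -> 5 lines: jetn xwfq uouoz uvulx mvo
Final line 5: mvo

Answer: mvo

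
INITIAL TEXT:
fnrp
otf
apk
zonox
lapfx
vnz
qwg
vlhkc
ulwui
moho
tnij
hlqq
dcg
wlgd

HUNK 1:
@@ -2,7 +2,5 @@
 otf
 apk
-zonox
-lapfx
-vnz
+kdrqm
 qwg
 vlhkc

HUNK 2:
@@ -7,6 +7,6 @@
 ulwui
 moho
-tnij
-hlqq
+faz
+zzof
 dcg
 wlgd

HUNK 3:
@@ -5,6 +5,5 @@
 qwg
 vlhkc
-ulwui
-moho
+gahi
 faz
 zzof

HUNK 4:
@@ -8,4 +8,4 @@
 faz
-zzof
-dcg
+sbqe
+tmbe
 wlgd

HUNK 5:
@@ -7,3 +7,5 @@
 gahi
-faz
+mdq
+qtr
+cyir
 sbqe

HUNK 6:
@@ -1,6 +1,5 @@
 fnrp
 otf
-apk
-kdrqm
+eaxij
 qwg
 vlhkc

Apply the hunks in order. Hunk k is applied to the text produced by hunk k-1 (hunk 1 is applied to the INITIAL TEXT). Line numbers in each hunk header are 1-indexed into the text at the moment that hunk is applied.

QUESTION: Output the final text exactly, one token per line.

Answer: fnrp
otf
eaxij
qwg
vlhkc
gahi
mdq
qtr
cyir
sbqe
tmbe
wlgd

Derivation:
Hunk 1: at line 2 remove [zonox,lapfx,vnz] add [kdrqm] -> 12 lines: fnrp otf apk kdrqm qwg vlhkc ulwui moho tnij hlqq dcg wlgd
Hunk 2: at line 7 remove [tnij,hlqq] add [faz,zzof] -> 12 lines: fnrp otf apk kdrqm qwg vlhkc ulwui moho faz zzof dcg wlgd
Hunk 3: at line 5 remove [ulwui,moho] add [gahi] -> 11 lines: fnrp otf apk kdrqm qwg vlhkc gahi faz zzof dcg wlgd
Hunk 4: at line 8 remove [zzof,dcg] add [sbqe,tmbe] -> 11 lines: fnrp otf apk kdrqm qwg vlhkc gahi faz sbqe tmbe wlgd
Hunk 5: at line 7 remove [faz] add [mdq,qtr,cyir] -> 13 lines: fnrp otf apk kdrqm qwg vlhkc gahi mdq qtr cyir sbqe tmbe wlgd
Hunk 6: at line 1 remove [apk,kdrqm] add [eaxij] -> 12 lines: fnrp otf eaxij qwg vlhkc gahi mdq qtr cyir sbqe tmbe wlgd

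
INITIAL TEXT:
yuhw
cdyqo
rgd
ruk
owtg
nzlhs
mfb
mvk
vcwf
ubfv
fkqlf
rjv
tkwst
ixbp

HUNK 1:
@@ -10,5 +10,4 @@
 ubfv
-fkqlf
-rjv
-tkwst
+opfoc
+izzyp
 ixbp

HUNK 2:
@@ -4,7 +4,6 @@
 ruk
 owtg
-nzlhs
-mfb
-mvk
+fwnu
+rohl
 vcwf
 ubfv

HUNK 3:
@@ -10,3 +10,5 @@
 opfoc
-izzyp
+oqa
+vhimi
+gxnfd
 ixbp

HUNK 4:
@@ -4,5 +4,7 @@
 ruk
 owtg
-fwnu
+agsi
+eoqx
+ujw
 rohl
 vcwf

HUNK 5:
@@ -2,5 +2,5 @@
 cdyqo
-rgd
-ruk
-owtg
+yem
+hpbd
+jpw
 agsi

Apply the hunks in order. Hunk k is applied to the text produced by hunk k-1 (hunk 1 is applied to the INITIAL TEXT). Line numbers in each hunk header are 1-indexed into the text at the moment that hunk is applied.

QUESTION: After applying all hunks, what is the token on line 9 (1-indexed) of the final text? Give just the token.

Answer: rohl

Derivation:
Hunk 1: at line 10 remove [fkqlf,rjv,tkwst] add [opfoc,izzyp] -> 13 lines: yuhw cdyqo rgd ruk owtg nzlhs mfb mvk vcwf ubfv opfoc izzyp ixbp
Hunk 2: at line 4 remove [nzlhs,mfb,mvk] add [fwnu,rohl] -> 12 lines: yuhw cdyqo rgd ruk owtg fwnu rohl vcwf ubfv opfoc izzyp ixbp
Hunk 3: at line 10 remove [izzyp] add [oqa,vhimi,gxnfd] -> 14 lines: yuhw cdyqo rgd ruk owtg fwnu rohl vcwf ubfv opfoc oqa vhimi gxnfd ixbp
Hunk 4: at line 4 remove [fwnu] add [agsi,eoqx,ujw] -> 16 lines: yuhw cdyqo rgd ruk owtg agsi eoqx ujw rohl vcwf ubfv opfoc oqa vhimi gxnfd ixbp
Hunk 5: at line 2 remove [rgd,ruk,owtg] add [yem,hpbd,jpw] -> 16 lines: yuhw cdyqo yem hpbd jpw agsi eoqx ujw rohl vcwf ubfv opfoc oqa vhimi gxnfd ixbp
Final line 9: rohl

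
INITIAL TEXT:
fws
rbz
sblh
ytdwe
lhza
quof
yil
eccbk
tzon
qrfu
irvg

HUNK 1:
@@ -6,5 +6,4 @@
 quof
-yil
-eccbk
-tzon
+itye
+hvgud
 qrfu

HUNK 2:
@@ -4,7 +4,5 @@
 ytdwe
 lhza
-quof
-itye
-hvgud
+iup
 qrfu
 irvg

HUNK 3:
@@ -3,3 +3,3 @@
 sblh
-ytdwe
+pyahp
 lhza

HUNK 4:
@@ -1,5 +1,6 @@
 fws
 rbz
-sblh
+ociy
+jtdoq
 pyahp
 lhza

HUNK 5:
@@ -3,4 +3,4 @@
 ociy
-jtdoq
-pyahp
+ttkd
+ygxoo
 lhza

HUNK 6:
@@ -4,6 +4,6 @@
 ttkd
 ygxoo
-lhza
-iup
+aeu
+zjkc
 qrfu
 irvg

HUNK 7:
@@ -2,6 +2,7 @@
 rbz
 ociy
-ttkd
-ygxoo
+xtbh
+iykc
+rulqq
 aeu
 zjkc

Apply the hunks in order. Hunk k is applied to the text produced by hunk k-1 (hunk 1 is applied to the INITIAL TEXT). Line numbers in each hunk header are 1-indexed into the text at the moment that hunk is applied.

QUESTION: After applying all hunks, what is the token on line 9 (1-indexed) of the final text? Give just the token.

Hunk 1: at line 6 remove [yil,eccbk,tzon] add [itye,hvgud] -> 10 lines: fws rbz sblh ytdwe lhza quof itye hvgud qrfu irvg
Hunk 2: at line 4 remove [quof,itye,hvgud] add [iup] -> 8 lines: fws rbz sblh ytdwe lhza iup qrfu irvg
Hunk 3: at line 3 remove [ytdwe] add [pyahp] -> 8 lines: fws rbz sblh pyahp lhza iup qrfu irvg
Hunk 4: at line 1 remove [sblh] add [ociy,jtdoq] -> 9 lines: fws rbz ociy jtdoq pyahp lhza iup qrfu irvg
Hunk 5: at line 3 remove [jtdoq,pyahp] add [ttkd,ygxoo] -> 9 lines: fws rbz ociy ttkd ygxoo lhza iup qrfu irvg
Hunk 6: at line 4 remove [lhza,iup] add [aeu,zjkc] -> 9 lines: fws rbz ociy ttkd ygxoo aeu zjkc qrfu irvg
Hunk 7: at line 2 remove [ttkd,ygxoo] add [xtbh,iykc,rulqq] -> 10 lines: fws rbz ociy xtbh iykc rulqq aeu zjkc qrfu irvg
Final line 9: qrfu

Answer: qrfu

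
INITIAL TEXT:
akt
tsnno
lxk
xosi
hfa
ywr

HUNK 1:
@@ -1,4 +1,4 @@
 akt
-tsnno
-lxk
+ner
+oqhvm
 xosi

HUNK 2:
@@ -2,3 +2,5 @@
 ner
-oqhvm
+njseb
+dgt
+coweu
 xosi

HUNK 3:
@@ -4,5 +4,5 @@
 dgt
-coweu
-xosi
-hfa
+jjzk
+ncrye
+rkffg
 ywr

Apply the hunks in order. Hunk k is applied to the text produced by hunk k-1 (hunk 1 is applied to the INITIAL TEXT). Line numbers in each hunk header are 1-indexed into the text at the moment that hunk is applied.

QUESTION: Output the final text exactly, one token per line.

Answer: akt
ner
njseb
dgt
jjzk
ncrye
rkffg
ywr

Derivation:
Hunk 1: at line 1 remove [tsnno,lxk] add [ner,oqhvm] -> 6 lines: akt ner oqhvm xosi hfa ywr
Hunk 2: at line 2 remove [oqhvm] add [njseb,dgt,coweu] -> 8 lines: akt ner njseb dgt coweu xosi hfa ywr
Hunk 3: at line 4 remove [coweu,xosi,hfa] add [jjzk,ncrye,rkffg] -> 8 lines: akt ner njseb dgt jjzk ncrye rkffg ywr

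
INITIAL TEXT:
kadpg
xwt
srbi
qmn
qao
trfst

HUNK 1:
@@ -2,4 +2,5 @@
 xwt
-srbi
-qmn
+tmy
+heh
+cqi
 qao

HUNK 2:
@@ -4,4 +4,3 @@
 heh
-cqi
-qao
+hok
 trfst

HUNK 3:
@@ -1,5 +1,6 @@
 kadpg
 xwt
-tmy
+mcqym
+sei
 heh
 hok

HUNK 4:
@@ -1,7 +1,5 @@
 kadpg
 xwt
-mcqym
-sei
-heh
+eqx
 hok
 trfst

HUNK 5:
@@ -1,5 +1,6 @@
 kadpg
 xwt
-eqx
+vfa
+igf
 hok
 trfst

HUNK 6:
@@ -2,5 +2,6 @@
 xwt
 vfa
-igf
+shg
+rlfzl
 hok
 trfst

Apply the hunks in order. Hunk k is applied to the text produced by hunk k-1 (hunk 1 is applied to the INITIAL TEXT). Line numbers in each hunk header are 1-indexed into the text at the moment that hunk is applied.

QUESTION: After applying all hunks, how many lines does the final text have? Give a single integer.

Answer: 7

Derivation:
Hunk 1: at line 2 remove [srbi,qmn] add [tmy,heh,cqi] -> 7 lines: kadpg xwt tmy heh cqi qao trfst
Hunk 2: at line 4 remove [cqi,qao] add [hok] -> 6 lines: kadpg xwt tmy heh hok trfst
Hunk 3: at line 1 remove [tmy] add [mcqym,sei] -> 7 lines: kadpg xwt mcqym sei heh hok trfst
Hunk 4: at line 1 remove [mcqym,sei,heh] add [eqx] -> 5 lines: kadpg xwt eqx hok trfst
Hunk 5: at line 1 remove [eqx] add [vfa,igf] -> 6 lines: kadpg xwt vfa igf hok trfst
Hunk 6: at line 2 remove [igf] add [shg,rlfzl] -> 7 lines: kadpg xwt vfa shg rlfzl hok trfst
Final line count: 7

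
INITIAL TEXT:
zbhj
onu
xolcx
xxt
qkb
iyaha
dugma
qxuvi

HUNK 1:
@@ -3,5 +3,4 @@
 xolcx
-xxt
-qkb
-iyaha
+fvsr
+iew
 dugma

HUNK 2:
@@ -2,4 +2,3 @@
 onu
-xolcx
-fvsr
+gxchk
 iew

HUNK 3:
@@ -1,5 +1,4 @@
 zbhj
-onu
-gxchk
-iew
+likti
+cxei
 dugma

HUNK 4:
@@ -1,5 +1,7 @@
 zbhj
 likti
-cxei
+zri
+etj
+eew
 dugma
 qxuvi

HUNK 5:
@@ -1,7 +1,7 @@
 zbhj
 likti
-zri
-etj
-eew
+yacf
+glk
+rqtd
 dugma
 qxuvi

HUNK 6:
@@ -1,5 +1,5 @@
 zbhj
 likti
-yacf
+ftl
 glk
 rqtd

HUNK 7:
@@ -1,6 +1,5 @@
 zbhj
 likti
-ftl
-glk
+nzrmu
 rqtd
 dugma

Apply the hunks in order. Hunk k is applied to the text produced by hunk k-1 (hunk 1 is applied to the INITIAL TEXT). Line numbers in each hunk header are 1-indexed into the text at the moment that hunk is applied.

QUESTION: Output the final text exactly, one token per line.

Hunk 1: at line 3 remove [xxt,qkb,iyaha] add [fvsr,iew] -> 7 lines: zbhj onu xolcx fvsr iew dugma qxuvi
Hunk 2: at line 2 remove [xolcx,fvsr] add [gxchk] -> 6 lines: zbhj onu gxchk iew dugma qxuvi
Hunk 3: at line 1 remove [onu,gxchk,iew] add [likti,cxei] -> 5 lines: zbhj likti cxei dugma qxuvi
Hunk 4: at line 1 remove [cxei] add [zri,etj,eew] -> 7 lines: zbhj likti zri etj eew dugma qxuvi
Hunk 5: at line 1 remove [zri,etj,eew] add [yacf,glk,rqtd] -> 7 lines: zbhj likti yacf glk rqtd dugma qxuvi
Hunk 6: at line 1 remove [yacf] add [ftl] -> 7 lines: zbhj likti ftl glk rqtd dugma qxuvi
Hunk 7: at line 1 remove [ftl,glk] add [nzrmu] -> 6 lines: zbhj likti nzrmu rqtd dugma qxuvi

Answer: zbhj
likti
nzrmu
rqtd
dugma
qxuvi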